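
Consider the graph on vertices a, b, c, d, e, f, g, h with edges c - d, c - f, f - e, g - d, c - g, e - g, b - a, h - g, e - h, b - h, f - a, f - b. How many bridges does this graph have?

0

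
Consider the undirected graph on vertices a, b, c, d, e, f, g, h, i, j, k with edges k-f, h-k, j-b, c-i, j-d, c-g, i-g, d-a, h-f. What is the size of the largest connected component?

4

e is isolated — a component by itself.
Starting from c we can reach c, g, i. That is one component of size 3.
Starting from f we can reach f, h, k. That is one component of size 3.
Starting from a we can reach a, b, d, j. That is one component of size 4.
The largest has 4 vertices.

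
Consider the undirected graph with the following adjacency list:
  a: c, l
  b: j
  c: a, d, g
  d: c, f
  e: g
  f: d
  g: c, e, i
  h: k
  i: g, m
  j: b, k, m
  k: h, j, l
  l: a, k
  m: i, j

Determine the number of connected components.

Starting from a we can reach a, b, c, d, e, f, g, h, i, j, k, l, m. That is one component of size 13.
Total: 1 component.

1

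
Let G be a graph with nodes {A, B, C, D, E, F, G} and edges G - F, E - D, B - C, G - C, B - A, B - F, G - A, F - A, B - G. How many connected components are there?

2

Starting from D we can reach D, E. That is one component of size 2.
Starting from A we can reach A, B, C, F, G. That is one component of size 5.
Total: 2 components.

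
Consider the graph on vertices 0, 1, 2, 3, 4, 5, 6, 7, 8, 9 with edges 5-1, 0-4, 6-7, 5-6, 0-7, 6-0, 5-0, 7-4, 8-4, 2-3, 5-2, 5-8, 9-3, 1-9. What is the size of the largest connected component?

10

Starting from 0 we can reach 0, 1, 2, 3, 4, 5, 6, 7, 8, 9. That is one component of size 10.
The largest has 10 vertices.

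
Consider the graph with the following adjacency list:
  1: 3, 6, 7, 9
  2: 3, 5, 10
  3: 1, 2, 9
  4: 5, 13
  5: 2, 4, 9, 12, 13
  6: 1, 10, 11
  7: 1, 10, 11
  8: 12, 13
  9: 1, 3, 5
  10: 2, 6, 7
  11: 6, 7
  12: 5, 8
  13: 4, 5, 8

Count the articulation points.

1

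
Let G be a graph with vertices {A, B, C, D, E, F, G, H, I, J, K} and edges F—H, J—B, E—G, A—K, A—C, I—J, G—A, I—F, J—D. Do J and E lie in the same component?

The component containing J is {B, D, F, H, I, J}, and E is not in it.

No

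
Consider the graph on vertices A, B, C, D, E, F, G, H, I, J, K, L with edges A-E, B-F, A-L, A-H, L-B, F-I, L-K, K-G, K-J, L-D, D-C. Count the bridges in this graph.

11

removing H-A disconnects H from A; removing F-I disconnects F from I; removing F-B disconnects F from B; removing L-B disconnects L from B — these are bridges.
In total 11 edges are bridges.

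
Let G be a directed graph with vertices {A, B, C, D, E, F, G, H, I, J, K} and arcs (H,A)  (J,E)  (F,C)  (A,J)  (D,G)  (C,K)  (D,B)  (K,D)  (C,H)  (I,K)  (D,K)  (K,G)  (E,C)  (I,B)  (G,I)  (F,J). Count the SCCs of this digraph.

{A, C, E, H, J} are all mutually reachable — one SCC of size 5.
{D, G, I, K} are all mutually reachable — one SCC of size 4.
{F} is an SCC by itself.
{B} is an SCC by itself.
That gives 4 strongly connected components.

4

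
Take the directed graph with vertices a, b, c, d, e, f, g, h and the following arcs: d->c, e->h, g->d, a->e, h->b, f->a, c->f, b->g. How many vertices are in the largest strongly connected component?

{a, b, c, d, e, f, g, h} are all mutually reachable — one SCC of size 8.
The largest has 8 vertices.

8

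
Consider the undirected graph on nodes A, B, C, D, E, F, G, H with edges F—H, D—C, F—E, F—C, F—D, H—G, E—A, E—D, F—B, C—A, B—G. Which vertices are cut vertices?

Removing F increases the component count from 1 to 2, so F is a cut vertex.
By contrast removing C leaves 1 component; it is not a cut vertex. No other vertex is a cut vertex either.

F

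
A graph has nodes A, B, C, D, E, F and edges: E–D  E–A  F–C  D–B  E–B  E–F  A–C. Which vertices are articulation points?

E

Removing E increases the component count from 1 to 2, so E is a cut vertex.
By contrast removing F leaves 1 component; it is not a cut vertex. No other vertex is a cut vertex either.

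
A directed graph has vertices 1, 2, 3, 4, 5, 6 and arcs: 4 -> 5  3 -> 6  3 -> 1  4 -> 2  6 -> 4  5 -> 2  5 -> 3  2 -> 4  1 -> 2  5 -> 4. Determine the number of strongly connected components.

1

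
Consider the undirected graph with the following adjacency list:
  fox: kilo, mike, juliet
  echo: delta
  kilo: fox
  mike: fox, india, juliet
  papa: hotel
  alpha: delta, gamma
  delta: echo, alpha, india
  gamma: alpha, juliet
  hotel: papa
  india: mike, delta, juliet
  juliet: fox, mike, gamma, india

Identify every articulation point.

Removing fox increases the component count from 2 to 3, so fox is a cut vertex.
Removing delta increases the component count from 2 to 3, so delta is a cut vertex.
By contrast removing alpha leaves 2 components; it is not a cut vertex. No other vertex is a cut vertex either.

fox, delta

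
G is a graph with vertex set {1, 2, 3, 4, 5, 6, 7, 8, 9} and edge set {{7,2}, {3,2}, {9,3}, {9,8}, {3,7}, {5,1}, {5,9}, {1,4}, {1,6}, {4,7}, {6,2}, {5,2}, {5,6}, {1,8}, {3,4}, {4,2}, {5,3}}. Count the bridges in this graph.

0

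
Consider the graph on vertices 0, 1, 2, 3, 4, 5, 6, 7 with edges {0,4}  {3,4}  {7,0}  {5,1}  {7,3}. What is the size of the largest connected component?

4

2 is isolated — a component by itself.
6 is isolated — a component by itself.
Starting from 1 we can reach 1, 5. That is one component of size 2.
Starting from 0 we can reach 0, 3, 4, 7. That is one component of size 4.
The largest has 4 vertices.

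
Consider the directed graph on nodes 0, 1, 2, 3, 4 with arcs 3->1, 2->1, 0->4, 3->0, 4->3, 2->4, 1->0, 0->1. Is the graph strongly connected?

No

There is no directed path from 3 to 2, so the graph is not strongly connected.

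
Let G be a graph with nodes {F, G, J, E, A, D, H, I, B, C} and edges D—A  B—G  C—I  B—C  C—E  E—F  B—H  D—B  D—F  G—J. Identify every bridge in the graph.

The edges on the cycle D-B-C-E-F-D are not bridges since each lies on that cycle.
But removing B—H disconnects B from H; removing C—I disconnects C from I; removing B—G disconnects B from G; removing J—G disconnects J from G — these are bridges.
In total 5 edges are bridges.

A-D, B-G, B-H, C-I, G-J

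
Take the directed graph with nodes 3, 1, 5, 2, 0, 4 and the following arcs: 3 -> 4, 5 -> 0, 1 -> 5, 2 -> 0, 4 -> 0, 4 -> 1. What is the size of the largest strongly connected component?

1

{3} is an SCC by itself.
{4} is an SCC by itself.
{5} is an SCC by itself.
{2} is an SCC by itself.
{0} is an SCC by itself.
(and 1 more singleton SCC)
The largest has 1 vertex.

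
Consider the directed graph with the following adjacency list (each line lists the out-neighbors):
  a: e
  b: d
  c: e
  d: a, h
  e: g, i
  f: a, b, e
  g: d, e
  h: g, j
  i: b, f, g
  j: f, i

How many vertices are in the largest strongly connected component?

9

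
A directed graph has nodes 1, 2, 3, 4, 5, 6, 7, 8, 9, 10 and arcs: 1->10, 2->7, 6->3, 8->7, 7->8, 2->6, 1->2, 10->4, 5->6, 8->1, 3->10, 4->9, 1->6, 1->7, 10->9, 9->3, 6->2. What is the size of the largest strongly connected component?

5

{1, 2, 6, 7, 8} are all mutually reachable — one SCC of size 5.
{3, 4, 9, 10} are all mutually reachable — one SCC of size 4.
{5} is an SCC by itself.
The largest has 5 vertices.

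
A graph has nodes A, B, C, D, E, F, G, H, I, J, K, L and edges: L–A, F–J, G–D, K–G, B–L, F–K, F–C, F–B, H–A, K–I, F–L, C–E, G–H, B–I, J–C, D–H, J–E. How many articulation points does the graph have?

Removing F increases the component count from 1 to 2, so F is a cut vertex.
By contrast removing A leaves 1 component; it is not a cut vertex. No other vertex is a cut vertex either.

1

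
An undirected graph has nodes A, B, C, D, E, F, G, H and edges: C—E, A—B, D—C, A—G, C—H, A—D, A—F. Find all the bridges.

removing C—E disconnects C from E; removing A—B disconnects A from B; removing A—D disconnects A from D; removing A—F disconnects A from F — these are bridges.
In total 7 edges are bridges.

A-B, A-D, A-F, A-G, C-D, C-E, C-H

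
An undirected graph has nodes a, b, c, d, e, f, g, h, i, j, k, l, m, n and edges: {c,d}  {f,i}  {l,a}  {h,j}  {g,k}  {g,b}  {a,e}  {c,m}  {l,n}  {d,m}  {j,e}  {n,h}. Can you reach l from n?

Yes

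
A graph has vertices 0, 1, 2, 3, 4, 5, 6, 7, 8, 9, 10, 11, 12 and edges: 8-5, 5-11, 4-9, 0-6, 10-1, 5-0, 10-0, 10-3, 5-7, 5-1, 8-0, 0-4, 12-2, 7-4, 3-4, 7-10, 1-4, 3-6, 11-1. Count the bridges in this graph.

The edges on the cycle 5-7-10-1-11-5 are not bridges since each lies on that cycle.
But removing 9-4 disconnects 9 from 4; removing 12-2 disconnects 12 from 2 — these are bridges.
That makes 2 bridges.

2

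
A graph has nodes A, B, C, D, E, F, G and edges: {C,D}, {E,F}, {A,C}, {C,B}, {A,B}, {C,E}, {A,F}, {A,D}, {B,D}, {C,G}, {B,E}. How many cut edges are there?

The edges on the cycle A-C-D-A are not bridges since each lies on that cycle.
But removing G—C disconnects G from C — this is a bridge.

1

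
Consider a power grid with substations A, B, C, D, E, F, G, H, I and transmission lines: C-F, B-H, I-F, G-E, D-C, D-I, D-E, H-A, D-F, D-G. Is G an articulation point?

Deleting G leaves 2 components (was 2), so G is not a cut vertex.

No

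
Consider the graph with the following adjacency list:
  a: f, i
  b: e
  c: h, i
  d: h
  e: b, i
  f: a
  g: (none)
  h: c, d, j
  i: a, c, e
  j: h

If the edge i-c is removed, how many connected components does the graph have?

3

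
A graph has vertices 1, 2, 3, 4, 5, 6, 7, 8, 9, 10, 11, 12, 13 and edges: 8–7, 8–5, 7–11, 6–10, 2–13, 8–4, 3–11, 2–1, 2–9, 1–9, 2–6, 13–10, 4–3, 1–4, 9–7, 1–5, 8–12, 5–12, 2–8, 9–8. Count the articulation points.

1

Removing 2 increases the component count from 1 to 2, so 2 is a cut vertex.
By contrast removing 6 leaves 1 component; it is not a cut vertex. No other vertex is a cut vertex either.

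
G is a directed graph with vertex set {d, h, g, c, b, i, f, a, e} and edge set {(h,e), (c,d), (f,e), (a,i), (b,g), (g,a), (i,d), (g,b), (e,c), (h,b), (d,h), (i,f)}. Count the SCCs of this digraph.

1

{a, b, c, d, e, f, g, h, i} are all mutually reachable — one SCC of size 9.
That gives 1 strongly connected component.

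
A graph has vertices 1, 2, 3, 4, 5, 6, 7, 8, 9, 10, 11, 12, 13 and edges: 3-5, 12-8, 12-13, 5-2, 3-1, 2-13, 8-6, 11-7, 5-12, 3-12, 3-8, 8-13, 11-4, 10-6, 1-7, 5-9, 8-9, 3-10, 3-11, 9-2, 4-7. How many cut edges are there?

0

The edges on the cycle 5-9-2-5 are not bridges since each lies on that cycle.
Every edge lies on some cycle, so there are no bridges.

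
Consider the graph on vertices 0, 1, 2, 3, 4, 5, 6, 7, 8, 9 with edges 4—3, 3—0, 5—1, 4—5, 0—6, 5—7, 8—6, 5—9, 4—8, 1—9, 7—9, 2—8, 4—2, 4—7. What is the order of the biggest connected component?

10

Starting from 0 we can reach 0, 1, 2, 3, 4, 5, 6, 7, 8, 9. That is one component of size 10.
The largest has 10 vertices.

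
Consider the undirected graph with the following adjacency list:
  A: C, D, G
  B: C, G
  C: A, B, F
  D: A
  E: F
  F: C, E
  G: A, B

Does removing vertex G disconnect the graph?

No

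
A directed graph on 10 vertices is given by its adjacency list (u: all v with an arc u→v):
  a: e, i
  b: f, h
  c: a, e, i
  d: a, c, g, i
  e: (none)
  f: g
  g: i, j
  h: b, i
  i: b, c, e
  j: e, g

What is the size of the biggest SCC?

8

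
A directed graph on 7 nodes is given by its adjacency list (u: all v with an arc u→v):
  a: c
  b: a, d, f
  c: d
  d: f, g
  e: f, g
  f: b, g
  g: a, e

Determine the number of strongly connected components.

1

{a, b, c, d, e, f, g} are all mutually reachable — one SCC of size 7.
That gives 1 strongly connected component.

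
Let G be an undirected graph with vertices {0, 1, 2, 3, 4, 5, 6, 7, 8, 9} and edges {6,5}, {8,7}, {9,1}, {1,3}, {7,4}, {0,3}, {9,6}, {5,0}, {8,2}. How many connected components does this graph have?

2

Starting from 2 we can reach 2, 4, 7, 8. That is one component of size 4.
Starting from 0 we can reach 0, 1, 3, 5, 6, 9. That is one component of size 6.
Total: 2 components.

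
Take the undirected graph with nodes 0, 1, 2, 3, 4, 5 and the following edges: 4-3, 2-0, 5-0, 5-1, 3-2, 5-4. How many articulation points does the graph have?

1

Removing 5 increases the component count from 1 to 2, so 5 is a cut vertex.
By contrast removing 3 leaves 1 component; it is not a cut vertex. No other vertex is a cut vertex either.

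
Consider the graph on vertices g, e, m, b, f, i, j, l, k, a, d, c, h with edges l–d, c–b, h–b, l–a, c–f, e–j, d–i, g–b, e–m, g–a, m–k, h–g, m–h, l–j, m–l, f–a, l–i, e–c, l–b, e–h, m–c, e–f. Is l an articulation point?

Deleting l raises the number of components from 1 to 2, so l is a cut vertex.

Yes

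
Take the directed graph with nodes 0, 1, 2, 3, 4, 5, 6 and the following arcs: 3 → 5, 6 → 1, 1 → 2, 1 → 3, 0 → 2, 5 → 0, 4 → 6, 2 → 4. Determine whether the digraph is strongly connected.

Yes

From 1 we can reach every vertex (0, 1, 2, 3, 4, 5, 6), and every vertex can reach 1 (0, 1, 2, 3, 4, 5, 6). So the whole graph is one strongly connected component.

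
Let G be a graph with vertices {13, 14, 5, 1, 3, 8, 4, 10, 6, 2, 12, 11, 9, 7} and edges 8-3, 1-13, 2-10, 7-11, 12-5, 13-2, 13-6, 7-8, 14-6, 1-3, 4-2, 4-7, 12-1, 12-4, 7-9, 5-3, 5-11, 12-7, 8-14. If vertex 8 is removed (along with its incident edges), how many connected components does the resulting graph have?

1

With 8 gone, the remaining components are: {1, 2, 3, 4, 5, 6, 7, 9, 10, 11, 12, 13, 14}.
That is 1 component.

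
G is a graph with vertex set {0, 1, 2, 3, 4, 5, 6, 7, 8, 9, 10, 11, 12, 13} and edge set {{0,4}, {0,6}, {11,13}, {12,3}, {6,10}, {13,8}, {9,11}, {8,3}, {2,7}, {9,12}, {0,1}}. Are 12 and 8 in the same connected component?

Yes

From 12 we can reach 3, 8, 9, 11, 12, 13, which includes 8.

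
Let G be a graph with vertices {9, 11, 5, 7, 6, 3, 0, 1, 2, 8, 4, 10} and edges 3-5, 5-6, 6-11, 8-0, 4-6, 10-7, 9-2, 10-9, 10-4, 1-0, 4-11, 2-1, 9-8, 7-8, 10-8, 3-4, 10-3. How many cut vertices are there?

Removing 10 increases the component count from 1 to 2, so 10 is a cut vertex.
By contrast removing 1 leaves 1 component; it is not a cut vertex. No other vertex is a cut vertex either.

1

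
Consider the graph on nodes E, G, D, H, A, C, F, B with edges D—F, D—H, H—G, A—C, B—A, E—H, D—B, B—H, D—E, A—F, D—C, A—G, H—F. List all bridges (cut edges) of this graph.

none

The edges on the cycle D-B-A-G-H-D are not bridges since each lies on that cycle.
Every edge lies on some cycle, so there are no bridges.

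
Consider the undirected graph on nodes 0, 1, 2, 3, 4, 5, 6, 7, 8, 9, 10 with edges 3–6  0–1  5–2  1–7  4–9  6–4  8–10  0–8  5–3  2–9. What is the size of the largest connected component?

Starting from 0 we can reach 0, 1, 7, 8, 10. That is one component of size 5.
Starting from 2 we can reach 2, 3, 4, 5, 6, 9. That is one component of size 6.
The largest has 6 vertices.

6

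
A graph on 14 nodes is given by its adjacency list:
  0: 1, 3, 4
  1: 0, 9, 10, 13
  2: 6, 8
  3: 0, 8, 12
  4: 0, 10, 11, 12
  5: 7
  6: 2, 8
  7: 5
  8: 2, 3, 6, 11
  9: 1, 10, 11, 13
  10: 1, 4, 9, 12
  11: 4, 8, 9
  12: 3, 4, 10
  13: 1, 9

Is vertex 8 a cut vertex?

Yes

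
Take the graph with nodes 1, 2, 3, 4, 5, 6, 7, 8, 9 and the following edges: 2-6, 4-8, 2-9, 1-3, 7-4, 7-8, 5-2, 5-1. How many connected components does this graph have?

2

Starting from 4 we can reach 4, 7, 8. That is one component of size 3.
Starting from 1 we can reach 1, 2, 3, 5, 6, 9. That is one component of size 6.
Total: 2 components.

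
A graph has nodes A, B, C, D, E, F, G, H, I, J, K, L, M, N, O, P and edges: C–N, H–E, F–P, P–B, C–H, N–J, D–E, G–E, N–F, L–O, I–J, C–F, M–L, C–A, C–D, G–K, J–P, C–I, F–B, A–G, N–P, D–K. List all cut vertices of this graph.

Removing C increases the component count from 2 to 3, so C is a cut vertex.
Removing L increases the component count from 2 to 3, so L is a cut vertex.
By contrast removing N leaves 2 components; it is not a cut vertex. No other vertex is a cut vertex either.

C, L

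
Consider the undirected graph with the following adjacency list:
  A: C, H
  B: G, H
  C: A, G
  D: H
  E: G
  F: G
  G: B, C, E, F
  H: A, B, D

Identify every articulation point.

Removing G increases the component count from 1 to 3, so G is a cut vertex.
Removing H increases the component count from 1 to 2, so H is a cut vertex.
By contrast removing E leaves 1 component; it is not a cut vertex. No other vertex is a cut vertex either.

G, H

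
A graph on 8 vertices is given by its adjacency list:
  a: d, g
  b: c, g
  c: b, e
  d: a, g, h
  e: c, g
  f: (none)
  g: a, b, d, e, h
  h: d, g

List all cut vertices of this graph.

Removing g increases the component count from 2 to 3, so g is a cut vertex.
By contrast removing c leaves 2 components; it is not a cut vertex. No other vertex is a cut vertex either.

g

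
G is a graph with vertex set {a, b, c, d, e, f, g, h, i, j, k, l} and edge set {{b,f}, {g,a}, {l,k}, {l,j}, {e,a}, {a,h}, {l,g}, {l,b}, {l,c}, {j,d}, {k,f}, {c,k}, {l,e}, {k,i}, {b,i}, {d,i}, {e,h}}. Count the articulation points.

Removing l increases the component count from 1 to 2, so l is a cut vertex.
By contrast removing d leaves 1 component; it is not a cut vertex. No other vertex is a cut vertex either.

1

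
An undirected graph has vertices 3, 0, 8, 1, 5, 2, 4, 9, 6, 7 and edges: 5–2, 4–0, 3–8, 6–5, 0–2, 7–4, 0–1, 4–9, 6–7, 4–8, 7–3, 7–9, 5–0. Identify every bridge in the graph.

0-1

The edges on the cycle 7-4-8-3-7 are not bridges since each lies on that cycle.
But removing 0–1 disconnects 0 from 1 — this is a bridge.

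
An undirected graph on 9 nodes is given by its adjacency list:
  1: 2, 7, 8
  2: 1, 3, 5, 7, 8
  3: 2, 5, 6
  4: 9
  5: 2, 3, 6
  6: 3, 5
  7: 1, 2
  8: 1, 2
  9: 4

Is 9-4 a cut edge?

Removing 9-4 leaves no path between 9 and 4: the component count goes from 2 to 3. So it is a bridge.

Yes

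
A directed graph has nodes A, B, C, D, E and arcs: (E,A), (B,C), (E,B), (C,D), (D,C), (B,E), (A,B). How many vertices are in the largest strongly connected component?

{A, B, E} are all mutually reachable — one SCC of size 3.
{C, D} are all mutually reachable — one SCC of size 2.
The largest has 3 vertices.

3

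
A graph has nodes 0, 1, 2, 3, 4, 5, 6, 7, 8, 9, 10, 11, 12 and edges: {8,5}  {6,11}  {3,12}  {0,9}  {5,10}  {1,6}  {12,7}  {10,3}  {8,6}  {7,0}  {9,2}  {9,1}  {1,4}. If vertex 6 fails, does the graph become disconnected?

Deleting 6 raises the number of components from 1 to 2, so 6 is a cut vertex.

Yes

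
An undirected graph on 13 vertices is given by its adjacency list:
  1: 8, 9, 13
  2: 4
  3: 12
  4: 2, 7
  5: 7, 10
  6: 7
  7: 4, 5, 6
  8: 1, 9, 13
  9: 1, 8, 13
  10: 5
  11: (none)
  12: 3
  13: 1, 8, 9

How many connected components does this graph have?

11 is isolated — a component by itself.
Starting from 3 we can reach 3, 12. That is one component of size 2.
Starting from 1 we can reach 1, 8, 9, 13. That is one component of size 4.
Starting from 2 we can reach 2, 4, 5, 6, 7, 10. That is one component of size 6.
Total: 4 components.

4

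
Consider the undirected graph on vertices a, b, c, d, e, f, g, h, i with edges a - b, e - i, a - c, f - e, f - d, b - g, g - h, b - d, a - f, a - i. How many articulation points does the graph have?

Removing a increases the component count from 1 to 2, so a is a cut vertex.
Removing b increases the component count from 1 to 2, so b is a cut vertex.
Removing g increases the component count from 1 to 2, so g is a cut vertex.
By contrast removing c leaves 1 component; it is not a cut vertex. No other vertex is a cut vertex either.

3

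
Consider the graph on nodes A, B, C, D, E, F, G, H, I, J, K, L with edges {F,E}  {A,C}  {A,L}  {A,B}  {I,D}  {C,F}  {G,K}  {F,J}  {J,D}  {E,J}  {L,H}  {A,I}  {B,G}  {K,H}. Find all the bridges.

none

The edges on the cycle F-E-J-F are not bridges since each lies on that cycle.
Every edge lies on some cycle, so there are no bridges.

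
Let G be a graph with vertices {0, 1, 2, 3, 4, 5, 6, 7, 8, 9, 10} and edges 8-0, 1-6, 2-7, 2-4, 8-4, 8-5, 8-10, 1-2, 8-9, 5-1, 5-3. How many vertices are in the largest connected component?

11

Starting from 0 we can reach 0, 1, 2, 3, 4, 5, 6, 7, 8, 9, 10. That is one component of size 11.
The largest has 11 vertices.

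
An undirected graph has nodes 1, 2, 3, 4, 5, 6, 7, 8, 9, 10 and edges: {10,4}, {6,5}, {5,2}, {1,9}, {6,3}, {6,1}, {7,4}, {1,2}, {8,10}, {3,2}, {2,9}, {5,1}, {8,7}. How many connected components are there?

Starting from 4 we can reach 4, 7, 8, 10. That is one component of size 4.
Starting from 1 we can reach 1, 2, 3, 5, 6, 9. That is one component of size 6.
Total: 2 components.

2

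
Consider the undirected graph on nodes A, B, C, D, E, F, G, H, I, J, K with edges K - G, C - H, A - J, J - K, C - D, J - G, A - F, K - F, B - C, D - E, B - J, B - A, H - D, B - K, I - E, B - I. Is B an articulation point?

Yes

Deleting B raises the number of components from 1 to 2, so B is a cut vertex.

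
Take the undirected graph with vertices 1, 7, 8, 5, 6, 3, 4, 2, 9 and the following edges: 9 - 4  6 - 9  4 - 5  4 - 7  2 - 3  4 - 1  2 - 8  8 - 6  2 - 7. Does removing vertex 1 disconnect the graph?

Deleting 1 leaves 1 component (was 1), so 1 is not a cut vertex.

No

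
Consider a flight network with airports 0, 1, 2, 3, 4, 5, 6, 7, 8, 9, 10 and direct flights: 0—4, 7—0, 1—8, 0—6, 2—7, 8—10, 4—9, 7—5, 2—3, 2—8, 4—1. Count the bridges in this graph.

The edges on the cycle 2-7-0-4-1-8-2 are not bridges since each lies on that cycle.
But removing 4—9 disconnects 4 from 9; removing 8—10 disconnects 8 from 10; removing 7—5 disconnects 7 from 5; removing 6—0 disconnects 6 from 0 — these are bridges.
In total 5 edges are bridges.

5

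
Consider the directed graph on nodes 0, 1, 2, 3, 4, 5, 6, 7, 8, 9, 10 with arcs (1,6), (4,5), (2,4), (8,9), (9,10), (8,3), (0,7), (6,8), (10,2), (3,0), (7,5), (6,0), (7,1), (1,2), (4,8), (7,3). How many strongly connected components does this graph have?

{0, 1, 2, 3, 4, 6, 7, 8, 9, 10} are all mutually reachable — one SCC of size 10.
{5} is an SCC by itself.
That gives 2 strongly connected components.

2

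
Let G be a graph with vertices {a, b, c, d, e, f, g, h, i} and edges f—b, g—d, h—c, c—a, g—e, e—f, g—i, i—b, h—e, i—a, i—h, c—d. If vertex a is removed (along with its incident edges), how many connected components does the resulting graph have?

With a gone, the remaining components are: {b, c, d, e, f, g, h, i}.
That is 1 component.

1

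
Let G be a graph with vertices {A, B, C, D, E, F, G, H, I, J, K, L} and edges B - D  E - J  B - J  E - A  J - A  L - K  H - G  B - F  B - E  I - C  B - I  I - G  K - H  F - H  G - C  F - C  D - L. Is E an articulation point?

Deleting E leaves 1 component (was 1) (its neighbors A, B, J remain connected to each other), so E is not a cut vertex.

No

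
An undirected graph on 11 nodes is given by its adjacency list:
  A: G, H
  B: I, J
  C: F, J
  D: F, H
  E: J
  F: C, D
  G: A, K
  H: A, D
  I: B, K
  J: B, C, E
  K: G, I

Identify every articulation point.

Removing J increases the component count from 1 to 2, so J is a cut vertex.
By contrast removing A leaves 1 component; it is not a cut vertex. No other vertex is a cut vertex either.

J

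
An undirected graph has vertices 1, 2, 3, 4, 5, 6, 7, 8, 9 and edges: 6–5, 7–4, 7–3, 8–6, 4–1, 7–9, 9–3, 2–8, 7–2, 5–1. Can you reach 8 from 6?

Yes

From 6 we can reach 1, 2, 3, 4, 5, 6, 7, 8, 9, which includes 8.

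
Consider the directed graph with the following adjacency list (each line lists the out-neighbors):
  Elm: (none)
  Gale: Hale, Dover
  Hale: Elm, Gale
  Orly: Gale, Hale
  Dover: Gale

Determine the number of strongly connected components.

{Gale, Hale, Dover} are all mutually reachable — one SCC of size 3.
{Orly} is an SCC by itself.
{Elm} is an SCC by itself.
That gives 3 strongly connected components.

3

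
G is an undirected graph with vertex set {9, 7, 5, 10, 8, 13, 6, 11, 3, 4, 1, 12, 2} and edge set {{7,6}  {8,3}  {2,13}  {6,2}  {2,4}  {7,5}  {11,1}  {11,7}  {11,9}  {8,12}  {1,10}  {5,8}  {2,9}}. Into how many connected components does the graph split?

1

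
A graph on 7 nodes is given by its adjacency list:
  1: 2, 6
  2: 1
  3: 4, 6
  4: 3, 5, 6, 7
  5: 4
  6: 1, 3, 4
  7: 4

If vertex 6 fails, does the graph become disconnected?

Yes

Deleting 6 raises the number of components from 1 to 2, so 6 is a cut vertex.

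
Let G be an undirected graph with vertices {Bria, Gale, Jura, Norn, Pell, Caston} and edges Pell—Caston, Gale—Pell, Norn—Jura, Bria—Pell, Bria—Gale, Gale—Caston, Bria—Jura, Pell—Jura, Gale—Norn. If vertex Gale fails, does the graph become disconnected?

No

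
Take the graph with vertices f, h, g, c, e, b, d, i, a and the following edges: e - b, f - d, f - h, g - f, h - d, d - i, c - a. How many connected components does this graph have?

3

Starting from a we can reach a, c. That is one component of size 2.
Starting from b we can reach b, e. That is one component of size 2.
Starting from d we can reach d, f, g, h, i. That is one component of size 5.
Total: 3 components.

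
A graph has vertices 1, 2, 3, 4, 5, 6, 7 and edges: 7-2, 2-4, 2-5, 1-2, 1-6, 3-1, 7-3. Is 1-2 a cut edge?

After removing 1-2, the path 1-3-7-2 still connects them, so the edge is not a bridge.

No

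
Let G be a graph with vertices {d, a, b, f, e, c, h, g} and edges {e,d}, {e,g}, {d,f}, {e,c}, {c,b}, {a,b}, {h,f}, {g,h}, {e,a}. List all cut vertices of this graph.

e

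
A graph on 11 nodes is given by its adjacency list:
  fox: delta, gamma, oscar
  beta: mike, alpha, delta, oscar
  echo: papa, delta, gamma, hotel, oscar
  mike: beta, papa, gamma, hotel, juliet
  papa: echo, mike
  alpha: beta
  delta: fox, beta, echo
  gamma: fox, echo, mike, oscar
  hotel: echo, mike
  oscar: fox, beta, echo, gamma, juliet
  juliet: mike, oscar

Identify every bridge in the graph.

alpha-beta

The edges on the cycle echo-gamma-fox-delta-echo are not bridges since each lies on that cycle.
But removing beta-alpha disconnects beta from alpha — this is a bridge.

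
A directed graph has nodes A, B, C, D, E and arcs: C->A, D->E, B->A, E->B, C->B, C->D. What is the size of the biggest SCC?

{B} is an SCC by itself.
{A} is an SCC by itself.
{E} is an SCC by itself.
{C} is an SCC by itself.
{D} is an SCC by itself.
The largest has 1 vertex.

1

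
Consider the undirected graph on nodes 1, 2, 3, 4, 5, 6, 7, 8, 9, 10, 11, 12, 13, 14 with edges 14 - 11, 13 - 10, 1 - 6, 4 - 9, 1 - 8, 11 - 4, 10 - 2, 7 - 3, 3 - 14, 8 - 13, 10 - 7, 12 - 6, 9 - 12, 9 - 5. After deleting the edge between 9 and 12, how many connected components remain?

1

9 and 12 are still connected via 9-4-11-14-3-7-10-13-8-1-6-12, so the component count stays at 1.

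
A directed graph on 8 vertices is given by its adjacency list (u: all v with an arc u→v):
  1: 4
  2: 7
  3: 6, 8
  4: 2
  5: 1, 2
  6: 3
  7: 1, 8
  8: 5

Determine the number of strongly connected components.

2

{1, 2, 4, 5, 7, 8} are all mutually reachable — one SCC of size 6.
{3, 6} are all mutually reachable — one SCC of size 2.
That gives 2 strongly connected components.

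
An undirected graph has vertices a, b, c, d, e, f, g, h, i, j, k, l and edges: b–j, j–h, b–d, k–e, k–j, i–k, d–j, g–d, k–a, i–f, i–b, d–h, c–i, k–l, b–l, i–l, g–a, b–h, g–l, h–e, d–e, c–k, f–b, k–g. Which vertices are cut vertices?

none

Removing k, for instance, still leaves 1 component. No single vertex removal increases the component count — the graph has no articulation points.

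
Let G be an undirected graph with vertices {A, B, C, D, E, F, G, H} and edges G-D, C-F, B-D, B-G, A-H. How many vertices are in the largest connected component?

E is isolated — a component by itself.
Starting from A we can reach A, H. That is one component of size 2.
Starting from C we can reach C, F. That is one component of size 2.
Starting from B we can reach B, D, G. That is one component of size 3.
The largest has 3 vertices.

3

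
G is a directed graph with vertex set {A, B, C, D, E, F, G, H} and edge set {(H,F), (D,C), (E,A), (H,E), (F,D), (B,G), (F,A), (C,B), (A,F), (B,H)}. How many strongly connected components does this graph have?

2

{A, B, C, D, E, F, H} are all mutually reachable — one SCC of size 7.
{G} is an SCC by itself.
That gives 2 strongly connected components.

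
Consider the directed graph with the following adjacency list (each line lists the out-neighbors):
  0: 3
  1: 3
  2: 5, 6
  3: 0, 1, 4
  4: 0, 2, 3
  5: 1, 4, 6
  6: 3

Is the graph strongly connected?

From 1 we can reach every vertex (0, 1, 2, 3, 4, 5, 6), and every vertex can reach 1 (0, 1, 2, 3, 4, 5, 6). So the whole graph is one strongly connected component.

Yes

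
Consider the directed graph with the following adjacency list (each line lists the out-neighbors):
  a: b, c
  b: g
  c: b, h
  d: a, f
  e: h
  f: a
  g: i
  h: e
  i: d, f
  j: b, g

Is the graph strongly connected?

There is no directed path from d to j, so the graph is not strongly connected.

No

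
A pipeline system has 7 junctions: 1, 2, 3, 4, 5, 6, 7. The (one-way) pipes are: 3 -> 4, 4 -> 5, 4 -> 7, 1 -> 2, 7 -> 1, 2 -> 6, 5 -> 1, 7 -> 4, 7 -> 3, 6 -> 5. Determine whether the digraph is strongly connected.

There is no directed path from 1 to 7, so the graph is not strongly connected.

No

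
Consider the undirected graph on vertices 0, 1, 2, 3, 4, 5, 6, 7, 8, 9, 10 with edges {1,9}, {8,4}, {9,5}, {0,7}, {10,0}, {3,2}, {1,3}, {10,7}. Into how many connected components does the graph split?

4

6 is isolated — a component by itself.
Starting from 4 we can reach 4, 8. That is one component of size 2.
Starting from 0 we can reach 0, 7, 10. That is one component of size 3.
Starting from 1 we can reach 1, 2, 3, 5, 9. That is one component of size 5.
Total: 4 components.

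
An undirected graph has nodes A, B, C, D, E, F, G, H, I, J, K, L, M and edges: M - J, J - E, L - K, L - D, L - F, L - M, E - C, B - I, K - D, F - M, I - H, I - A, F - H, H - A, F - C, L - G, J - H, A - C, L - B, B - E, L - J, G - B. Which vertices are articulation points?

L

Removing L increases the component count from 1 to 2, so L is a cut vertex.
By contrast removing A leaves 1 component; it is not a cut vertex. No other vertex is a cut vertex either.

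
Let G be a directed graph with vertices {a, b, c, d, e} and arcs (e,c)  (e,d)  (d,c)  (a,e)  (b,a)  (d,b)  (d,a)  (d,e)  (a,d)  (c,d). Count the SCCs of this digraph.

1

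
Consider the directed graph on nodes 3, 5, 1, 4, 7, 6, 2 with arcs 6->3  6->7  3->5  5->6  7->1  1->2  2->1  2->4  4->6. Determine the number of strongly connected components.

1

{1, 2, 3, 4, 5, 6, 7} are all mutually reachable — one SCC of size 7.
That gives 1 strongly connected component.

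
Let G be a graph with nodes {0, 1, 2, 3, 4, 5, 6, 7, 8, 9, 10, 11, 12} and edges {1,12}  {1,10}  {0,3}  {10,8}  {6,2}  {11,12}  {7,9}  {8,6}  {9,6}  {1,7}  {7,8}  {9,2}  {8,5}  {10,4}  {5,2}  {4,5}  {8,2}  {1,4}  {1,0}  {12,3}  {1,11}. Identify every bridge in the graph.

none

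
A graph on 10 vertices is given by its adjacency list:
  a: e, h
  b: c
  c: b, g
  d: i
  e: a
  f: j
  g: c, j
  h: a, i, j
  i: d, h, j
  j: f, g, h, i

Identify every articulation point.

a, c, g, h, i, j

Removing a increases the component count from 1 to 2, so a is a cut vertex.
Removing c increases the component count from 1 to 2, so c is a cut vertex.
Removing g increases the component count from 1 to 2, so g is a cut vertex.
Likewise h, i, j are cut vertices.
By contrast removing d leaves 1 component; it is not a cut vertex. No other vertex is a cut vertex either.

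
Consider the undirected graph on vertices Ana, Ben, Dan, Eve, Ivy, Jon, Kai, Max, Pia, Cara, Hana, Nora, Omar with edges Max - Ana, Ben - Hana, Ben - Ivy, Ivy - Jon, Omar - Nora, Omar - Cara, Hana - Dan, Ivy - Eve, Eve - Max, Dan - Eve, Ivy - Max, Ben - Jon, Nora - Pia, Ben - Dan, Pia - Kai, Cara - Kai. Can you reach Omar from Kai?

From Kai we can reach Kai, Pia, Cara, Nora, Omar, which includes Omar.

Yes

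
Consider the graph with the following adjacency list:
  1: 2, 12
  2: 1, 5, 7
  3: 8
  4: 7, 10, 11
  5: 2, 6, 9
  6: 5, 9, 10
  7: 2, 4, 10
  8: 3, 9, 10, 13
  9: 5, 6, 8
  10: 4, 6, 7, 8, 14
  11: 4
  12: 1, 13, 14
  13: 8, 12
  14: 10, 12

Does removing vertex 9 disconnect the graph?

Deleting 9 leaves 1 component (was 1) (its neighbors 5, 6, 8 remain connected to each other), so 9 is not a cut vertex.

No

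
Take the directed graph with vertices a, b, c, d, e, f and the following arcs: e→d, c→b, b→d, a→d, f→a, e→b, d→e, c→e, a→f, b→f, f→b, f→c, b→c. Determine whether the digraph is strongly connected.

From a we can reach every vertex (a, b, c, d, e, f), and every vertex can reach a (a, b, c, d, e, f). So the whole graph is one strongly connected component.

Yes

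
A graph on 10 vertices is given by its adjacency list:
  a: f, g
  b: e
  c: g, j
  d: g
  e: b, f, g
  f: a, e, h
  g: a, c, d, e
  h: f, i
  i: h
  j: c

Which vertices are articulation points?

c, e, f, g, h

Removing c increases the component count from 1 to 2, so c is a cut vertex.
Removing e increases the component count from 1 to 2, so e is a cut vertex.
Removing f increases the component count from 1 to 2, so f is a cut vertex.
Likewise g, h are cut vertices.
By contrast removing b leaves 1 component; it is not a cut vertex. No other vertex is a cut vertex either.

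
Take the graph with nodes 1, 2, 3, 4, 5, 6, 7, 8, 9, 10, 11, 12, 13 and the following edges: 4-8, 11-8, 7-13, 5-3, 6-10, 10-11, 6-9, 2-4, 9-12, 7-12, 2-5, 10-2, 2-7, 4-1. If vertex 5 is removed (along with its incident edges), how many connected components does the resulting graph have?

With 5 gone, the remaining components are: {3}; {1, 2, 4, 6, 7, 8, 9, 10, 11, 12, 13}.
That is 2 components.

2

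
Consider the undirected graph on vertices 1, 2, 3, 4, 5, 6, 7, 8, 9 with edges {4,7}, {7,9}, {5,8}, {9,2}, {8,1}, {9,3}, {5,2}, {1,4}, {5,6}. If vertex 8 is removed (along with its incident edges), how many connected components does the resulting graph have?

1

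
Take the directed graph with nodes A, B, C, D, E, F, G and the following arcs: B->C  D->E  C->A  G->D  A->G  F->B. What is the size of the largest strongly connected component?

1

{A} is an SCC by itself.
{C} is an SCC by itself.
{F} is an SCC by itself.
{G} is an SCC by itself.
{B} is an SCC by itself.
(and 2 more singleton SCCs)
The largest has 1 vertex.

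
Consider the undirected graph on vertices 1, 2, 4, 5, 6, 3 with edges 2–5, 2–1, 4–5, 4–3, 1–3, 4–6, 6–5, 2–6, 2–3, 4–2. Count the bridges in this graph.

0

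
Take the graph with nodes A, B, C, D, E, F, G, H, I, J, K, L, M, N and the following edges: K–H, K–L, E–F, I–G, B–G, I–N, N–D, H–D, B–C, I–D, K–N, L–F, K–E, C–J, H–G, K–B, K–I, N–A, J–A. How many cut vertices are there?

Removing K increases the component count from 2 to 3, so K is a cut vertex.
By contrast removing A leaves 2 components; it is not a cut vertex. No other vertex is a cut vertex either.

1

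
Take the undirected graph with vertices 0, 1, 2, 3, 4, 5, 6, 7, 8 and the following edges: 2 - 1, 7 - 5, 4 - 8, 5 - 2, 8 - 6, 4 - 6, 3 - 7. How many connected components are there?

3

0 is isolated — a component by itself.
Starting from 4 we can reach 4, 6, 8. That is one component of size 3.
Starting from 1 we can reach 1, 2, 3, 5, 7. That is one component of size 5.
Total: 3 components.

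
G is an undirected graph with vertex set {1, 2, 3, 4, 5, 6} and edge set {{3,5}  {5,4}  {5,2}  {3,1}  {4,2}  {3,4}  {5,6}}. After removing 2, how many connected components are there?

1

With 2 gone, the remaining components are: {1, 3, 4, 5, 6}.
That is 1 component.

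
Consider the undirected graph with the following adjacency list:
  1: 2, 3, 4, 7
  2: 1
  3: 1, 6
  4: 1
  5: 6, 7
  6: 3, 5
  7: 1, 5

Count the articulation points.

1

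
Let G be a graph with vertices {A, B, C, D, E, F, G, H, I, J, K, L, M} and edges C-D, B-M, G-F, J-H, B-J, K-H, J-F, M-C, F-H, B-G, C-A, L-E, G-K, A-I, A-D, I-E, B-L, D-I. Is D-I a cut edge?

No

After removing D-I, the path D-A-I still connects them, so the edge is not a bridge.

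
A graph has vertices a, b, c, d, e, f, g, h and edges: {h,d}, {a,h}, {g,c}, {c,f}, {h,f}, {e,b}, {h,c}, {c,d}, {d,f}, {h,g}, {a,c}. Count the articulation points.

Removing a, for instance, still leaves 2 components. No single vertex removal increases the component count — the graph has no articulation points.

0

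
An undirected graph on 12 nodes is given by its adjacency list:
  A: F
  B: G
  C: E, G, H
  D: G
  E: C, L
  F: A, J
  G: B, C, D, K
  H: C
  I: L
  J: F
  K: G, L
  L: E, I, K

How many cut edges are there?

The edges on the cycle E-C-G-K-L-E are not bridges since each lies on that cycle.
But removing C-H disconnects C from H; removing J-F disconnects J from F; removing G-B disconnects G from B; removing G-D disconnects G from D — these are bridges.
In total 6 edges are bridges.

6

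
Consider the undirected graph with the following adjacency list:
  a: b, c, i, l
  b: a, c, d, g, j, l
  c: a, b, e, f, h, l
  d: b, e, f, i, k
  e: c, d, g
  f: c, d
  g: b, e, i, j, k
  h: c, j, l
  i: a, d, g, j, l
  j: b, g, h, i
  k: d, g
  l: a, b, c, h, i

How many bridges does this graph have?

0

The edges on the cycle g-e-d-k-g are not bridges since each lies on that cycle.
Every edge lies on some cycle, so there are no bridges.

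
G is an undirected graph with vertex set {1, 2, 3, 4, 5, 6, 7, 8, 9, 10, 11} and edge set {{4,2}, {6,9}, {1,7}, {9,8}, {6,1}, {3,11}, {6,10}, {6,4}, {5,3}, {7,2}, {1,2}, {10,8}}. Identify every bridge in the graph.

The edges on the cycle 1-7-2-1 are not bridges since each lies on that cycle.
But removing 5—3 disconnects 5 from 3; removing 3—11 disconnects 3 from 11 — these are bridges.

11-3, 3-5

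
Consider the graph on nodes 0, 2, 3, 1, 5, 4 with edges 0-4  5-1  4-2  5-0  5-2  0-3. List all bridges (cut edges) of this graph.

The edges on the cycle 5-0-4-2-5 are not bridges since each lies on that cycle.
But removing 0-3 disconnects 0 from 3; removing 5-1 disconnects 5 from 1 — these are bridges.

0-3, 1-5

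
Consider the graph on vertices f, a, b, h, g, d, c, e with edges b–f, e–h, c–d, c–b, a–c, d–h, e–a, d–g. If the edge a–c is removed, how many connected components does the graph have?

1

a and c are still connected via a-e-h-d-c, so the component count stays at 1.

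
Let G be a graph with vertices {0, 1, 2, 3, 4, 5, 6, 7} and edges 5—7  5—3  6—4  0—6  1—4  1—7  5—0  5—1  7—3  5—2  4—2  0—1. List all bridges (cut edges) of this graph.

none

The edges on the cycle 5-0-6-4-1-5 are not bridges since each lies on that cycle.
Every edge lies on some cycle, so there are no bridges.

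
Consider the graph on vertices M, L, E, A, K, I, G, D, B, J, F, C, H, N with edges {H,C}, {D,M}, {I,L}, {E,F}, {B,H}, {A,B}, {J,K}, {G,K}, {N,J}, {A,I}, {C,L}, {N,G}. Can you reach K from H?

No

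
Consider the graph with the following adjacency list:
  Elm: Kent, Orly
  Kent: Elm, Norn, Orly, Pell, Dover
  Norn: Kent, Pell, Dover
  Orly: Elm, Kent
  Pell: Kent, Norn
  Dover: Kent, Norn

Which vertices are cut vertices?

Kent

Removing Kent increases the component count from 1 to 2, so Kent is a cut vertex.
By contrast removing Pell leaves 1 component; it is not a cut vertex. No other vertex is a cut vertex either.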